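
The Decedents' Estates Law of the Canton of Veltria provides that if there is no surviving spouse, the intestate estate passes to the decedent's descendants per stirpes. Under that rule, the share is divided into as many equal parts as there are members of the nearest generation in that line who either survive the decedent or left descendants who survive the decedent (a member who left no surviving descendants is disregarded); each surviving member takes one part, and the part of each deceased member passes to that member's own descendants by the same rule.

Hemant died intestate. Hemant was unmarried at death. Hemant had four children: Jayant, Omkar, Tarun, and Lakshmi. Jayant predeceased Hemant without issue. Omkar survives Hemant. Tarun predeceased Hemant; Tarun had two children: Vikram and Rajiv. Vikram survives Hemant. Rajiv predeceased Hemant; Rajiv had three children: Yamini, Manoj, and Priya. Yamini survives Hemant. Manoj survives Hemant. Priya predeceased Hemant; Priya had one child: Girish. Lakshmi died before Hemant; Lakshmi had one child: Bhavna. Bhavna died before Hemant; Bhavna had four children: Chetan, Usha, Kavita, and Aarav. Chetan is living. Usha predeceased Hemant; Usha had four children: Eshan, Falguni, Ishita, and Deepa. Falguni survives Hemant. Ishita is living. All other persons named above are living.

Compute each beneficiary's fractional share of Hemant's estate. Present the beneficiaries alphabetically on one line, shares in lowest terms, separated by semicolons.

Aarav 1/12; Chetan 1/12; Deepa 1/48; Eshan 1/48; Falguni 1/48; Girish 1/18; Ishita 1/48; Kavita 1/12; Manoj 1/18; Omkar 1/3; Vikram 1/6; Yamini 1/18

There is no surviving spouse, so the entire estate passes to Hemant's descendants per stirpes.
Jayant left no surviving issue, so that branch lapses and is disregarded.
The estate is divided into 3 equal shares of 1/3 among Omkar, Tarun, Lakshmi.
Omkar is living and takes 1/3.
Tarun predeceased; the 1/3 allotted to Tarun's branch passes to Tarun's issue by representation.
The 1/3 is divided into 2 equal shares of 1/6 among Vikram, Rajiv.
Vikram is living and takes 1/6.
Rajiv predeceased; the 1/6 allotted to Rajiv's branch passes to Rajiv's issue by representation.
The 1/6 is divided into 3 equal shares of 1/18 among Yamini, Manoj, Priya.
Yamini is living and takes 1/18.
Manoj is living and takes 1/18.
Priya predeceased; the 1/18 allotted to Priya's branch passes to Priya's issue by representation.
Girish is the sole taker at this level and receives the full 1/18.
Lakshmi predeceased; the 1/3 allotted to Lakshmi's branch passes to Lakshmi's issue by representation.
Bhavna's line is the sole branch at this level, so the full 1/3 passes to Bhavna's issue by representation.
The 1/3 is divided into 4 equal shares of 1/12 among Chetan, Usha, Kavita, Aarav.
Chetan is living and takes 1/12.
Usha predeceased; the 1/12 allotted to Usha's branch passes to Usha's issue by representation.
The 1/12 is divided into 4 equal shares of 1/48 among Eshan, Falguni, Ishita, Deepa.
Eshan is living and takes 1/48.
Falguni is living and takes 1/48.
Ishita is living and takes 1/48.
Deepa is living and takes 1/48.
Kavita is living and takes 1/12.
Aarav is living and takes 1/12.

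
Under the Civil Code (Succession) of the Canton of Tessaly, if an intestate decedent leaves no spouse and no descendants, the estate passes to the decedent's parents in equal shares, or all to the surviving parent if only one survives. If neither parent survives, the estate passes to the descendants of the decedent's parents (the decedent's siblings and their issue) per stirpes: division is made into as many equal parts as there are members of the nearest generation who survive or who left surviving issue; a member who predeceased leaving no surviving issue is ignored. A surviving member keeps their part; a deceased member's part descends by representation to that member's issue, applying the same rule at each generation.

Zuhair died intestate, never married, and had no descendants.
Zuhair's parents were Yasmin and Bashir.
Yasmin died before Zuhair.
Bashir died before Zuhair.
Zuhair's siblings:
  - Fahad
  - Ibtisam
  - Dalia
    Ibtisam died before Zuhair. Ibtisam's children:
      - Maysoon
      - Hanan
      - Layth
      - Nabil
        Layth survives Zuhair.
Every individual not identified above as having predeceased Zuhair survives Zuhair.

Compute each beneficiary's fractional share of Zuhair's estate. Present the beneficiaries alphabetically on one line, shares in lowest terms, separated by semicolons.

Dalia 1/3; Fahad 1/3; Hanan 1/12; Layth 1/12; Maysoon 1/12; Nabil 1/12

Neither parent survives and there are no descendants, so the estate passes to Zuhair's siblings and their issue per stirpes.
The estate is divided into 3 equal shares of 1/3 among Fahad, Ibtisam, Dalia.
Fahad is living and takes 1/3.
Ibtisam predeceased; the 1/3 allotted to Ibtisam's branch passes to Ibtisam's issue by representation.
The 1/3 is divided into 4 equal shares of 1/12 among Maysoon, Hanan, Layth, Nabil.
Maysoon is living and takes 1/12.
Hanan is living and takes 1/12.
Layth is living and takes 1/12.
Nabil is living and takes 1/12.
Dalia is living and takes 1/3.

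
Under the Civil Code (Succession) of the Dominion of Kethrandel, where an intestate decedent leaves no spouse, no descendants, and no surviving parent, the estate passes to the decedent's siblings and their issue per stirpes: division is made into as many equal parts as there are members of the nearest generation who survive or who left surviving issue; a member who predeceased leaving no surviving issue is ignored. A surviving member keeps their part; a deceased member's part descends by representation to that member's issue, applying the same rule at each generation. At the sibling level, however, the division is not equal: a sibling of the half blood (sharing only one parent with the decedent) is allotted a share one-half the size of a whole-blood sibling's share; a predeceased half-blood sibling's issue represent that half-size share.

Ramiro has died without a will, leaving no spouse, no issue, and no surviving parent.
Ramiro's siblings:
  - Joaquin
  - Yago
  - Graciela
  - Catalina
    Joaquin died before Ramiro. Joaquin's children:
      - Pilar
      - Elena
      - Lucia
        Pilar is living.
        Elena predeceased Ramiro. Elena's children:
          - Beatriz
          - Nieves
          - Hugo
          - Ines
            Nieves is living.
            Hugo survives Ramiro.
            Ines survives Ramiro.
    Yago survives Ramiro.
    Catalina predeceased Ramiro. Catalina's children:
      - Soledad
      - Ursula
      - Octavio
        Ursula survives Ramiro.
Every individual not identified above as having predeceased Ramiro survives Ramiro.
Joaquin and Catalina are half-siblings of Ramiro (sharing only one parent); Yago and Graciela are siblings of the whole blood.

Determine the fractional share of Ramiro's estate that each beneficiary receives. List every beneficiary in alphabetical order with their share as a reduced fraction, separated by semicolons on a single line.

Beatriz 1/72; Graciela 1/3; Hugo 1/72; Ines 1/72; Lucia 1/18; Nieves 1/72; Octavio 1/18; Pilar 1/18; Soledad 1/18; Ursula 1/18; Yago 1/3

No spouse, descendants, or parent survives, so the estate passes to Ramiro's siblings per stirpes.
Half-blood siblings count for one-half the weight of whole-blood siblings at the initial division.
Dividing 1 in proportion to weights (total weight 3): Joaquin (weight 1/2) → 1/6; Yago (weight 1) → 1/3; Graciela (weight 1) → 1/3; Catalina (weight 1/2) → 1/6.
Joaquin predeceased; the 1/6 allotted to Joaquin's branch passes to Joaquin's issue by representation.
The 1/6 is divided into 3 equal shares of 1/18 among Pilar, Elena, Lucia.
Pilar is living and takes 1/18.
Elena predeceased; the 1/18 allotted to Elena's branch passes to Elena's issue by representation.
The 1/18 is divided into 4 equal shares of 1/72 among Beatriz, Nieves, Hugo, Ines.
Beatriz is living and takes 1/72.
Nieves is living and takes 1/72.
Hugo is living and takes 1/72.
Ines is living and takes 1/72.
Lucia is living and takes 1/18.
Yago is living and takes 1/3.
Graciela is living and takes 1/3.
Catalina predeceased; the 1/6 allotted to Catalina's branch passes to Catalina's issue by representation.
The 1/6 is divided into 3 equal shares of 1/18 among Soledad, Ursula, Octavio.
Soledad is living and takes 1/18.
Ursula is living and takes 1/18.
Octavio is living and takes 1/18.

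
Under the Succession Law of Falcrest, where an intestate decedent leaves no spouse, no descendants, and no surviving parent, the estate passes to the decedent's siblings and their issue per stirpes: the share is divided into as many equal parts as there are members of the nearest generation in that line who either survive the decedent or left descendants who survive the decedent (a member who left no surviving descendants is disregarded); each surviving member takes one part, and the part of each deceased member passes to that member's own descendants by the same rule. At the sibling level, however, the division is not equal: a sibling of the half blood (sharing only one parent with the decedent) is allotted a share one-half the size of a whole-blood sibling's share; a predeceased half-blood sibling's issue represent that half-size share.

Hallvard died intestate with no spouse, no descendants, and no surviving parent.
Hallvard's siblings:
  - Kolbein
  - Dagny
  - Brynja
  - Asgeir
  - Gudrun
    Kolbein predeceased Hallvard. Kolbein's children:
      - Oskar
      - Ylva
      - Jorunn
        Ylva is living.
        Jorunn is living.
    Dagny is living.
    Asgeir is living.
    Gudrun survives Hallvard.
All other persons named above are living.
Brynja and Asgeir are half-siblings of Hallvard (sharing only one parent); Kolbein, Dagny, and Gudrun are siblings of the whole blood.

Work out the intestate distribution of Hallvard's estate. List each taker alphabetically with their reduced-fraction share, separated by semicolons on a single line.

Asgeir 1/8; Brynja 1/8; Dagny 1/4; Gudrun 1/4; Jorunn 1/12; Oskar 1/12; Ylva 1/12

No spouse, descendants, or parent survives, so the estate passes to Hallvard's siblings per stirpes.
Half-blood siblings count for one-half the weight of whole-blood siblings at the initial division.
Dividing 1 in proportion to weights (total weight 4): Kolbein (weight 1) → 1/4; Dagny (weight 1) → 1/4; Brynja (weight 1/2) → 1/8; Asgeir (weight 1/2) → 1/8; Gudrun (weight 1) → 1/4.
Kolbein predeceased; the 1/4 allotted to Kolbein's branch passes to Kolbein's issue by representation.
The 1/4 is divided into 3 equal shares of 1/12 among Oskar, Ylva, Jorunn.
Oskar is living and takes 1/12.
Ylva is living and takes 1/12.
Jorunn is living and takes 1/12.
Dagny is living and takes 1/4.
Brynja is living and takes 1/8.
Asgeir is living and takes 1/8.
Gudrun is living and takes 1/4.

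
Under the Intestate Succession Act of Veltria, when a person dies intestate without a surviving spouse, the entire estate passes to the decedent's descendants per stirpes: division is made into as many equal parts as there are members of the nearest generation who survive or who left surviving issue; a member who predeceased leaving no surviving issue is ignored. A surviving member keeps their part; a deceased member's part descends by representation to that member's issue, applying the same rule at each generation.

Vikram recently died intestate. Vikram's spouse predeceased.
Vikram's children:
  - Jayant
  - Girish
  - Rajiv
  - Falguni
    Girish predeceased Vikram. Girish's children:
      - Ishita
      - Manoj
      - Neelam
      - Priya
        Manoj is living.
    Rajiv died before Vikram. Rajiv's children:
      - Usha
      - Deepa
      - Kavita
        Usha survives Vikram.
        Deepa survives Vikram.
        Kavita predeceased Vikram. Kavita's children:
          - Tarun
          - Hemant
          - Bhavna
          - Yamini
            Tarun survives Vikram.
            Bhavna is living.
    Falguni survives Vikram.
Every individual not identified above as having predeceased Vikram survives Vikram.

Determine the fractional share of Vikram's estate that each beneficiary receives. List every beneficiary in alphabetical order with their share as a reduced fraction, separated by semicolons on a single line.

There is no surviving spouse, so the entire estate passes to Vikram's descendants per stirpes.
The estate is divided into 4 equal shares of 1/4 among Jayant, Girish, Rajiv, Falguni.
Jayant is living and takes 1/4.
Girish predeceased; the 1/4 allotted to Girish's branch passes to Girish's issue by representation.
The 1/4 is divided into 4 equal shares of 1/16 among Ishita, Manoj, Neelam, Priya.
Ishita is living and takes 1/16.
Manoj is living and takes 1/16.
Neelam is living and takes 1/16.
Priya is living and takes 1/16.
Rajiv predeceased; the 1/4 allotted to Rajiv's branch passes to Rajiv's issue by representation.
The 1/4 is divided into 3 equal shares of 1/12 among Usha, Deepa, Kavita.
Usha is living and takes 1/12.
Deepa is living and takes 1/12.
Kavita predeceased; the 1/12 allotted to Kavita's branch passes to Kavita's issue by representation.
The 1/12 is divided into 4 equal shares of 1/48 among Tarun, Hemant, Bhavna, Yamini.
Tarun is living and takes 1/48.
Hemant is living and takes 1/48.
Bhavna is living and takes 1/48.
Yamini is living and takes 1/48.
Falguni is living and takes 1/4.

Bhavna 1/48; Deepa 1/12; Falguni 1/4; Hemant 1/48; Ishita 1/16; Jayant 1/4; Manoj 1/16; Neelam 1/16; Priya 1/16; Tarun 1/48; Usha 1/12; Yamini 1/48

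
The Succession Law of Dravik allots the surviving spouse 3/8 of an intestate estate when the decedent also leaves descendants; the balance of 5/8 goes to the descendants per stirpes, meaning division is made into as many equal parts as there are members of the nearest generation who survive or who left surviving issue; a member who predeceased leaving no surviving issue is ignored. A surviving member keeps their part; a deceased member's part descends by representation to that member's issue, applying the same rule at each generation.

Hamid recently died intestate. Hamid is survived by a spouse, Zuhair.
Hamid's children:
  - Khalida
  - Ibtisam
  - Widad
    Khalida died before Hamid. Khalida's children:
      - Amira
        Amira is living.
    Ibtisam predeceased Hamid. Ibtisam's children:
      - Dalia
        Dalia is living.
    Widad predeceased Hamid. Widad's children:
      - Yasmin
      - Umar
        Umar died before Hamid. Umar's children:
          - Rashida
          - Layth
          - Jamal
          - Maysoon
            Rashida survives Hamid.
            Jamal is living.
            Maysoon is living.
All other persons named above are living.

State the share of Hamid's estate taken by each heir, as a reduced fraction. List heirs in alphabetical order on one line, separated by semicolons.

Zuhair, as surviving spouse, takes 3/8.
The remaining 5/8 passes to Hamid's descendants per stirpes.
The 5/8 is divided into 3 equal shares of 5/24 among Khalida, Ibtisam, Widad.
Khalida predeceased; the 5/24 allotted to Khalida's branch passes to Khalida's issue by representation.
Amira is the sole taker at this level and receives the full 5/24.
Ibtisam predeceased; the 5/24 allotted to Ibtisam's branch passes to Ibtisam's issue by representation.
Dalia is the sole taker at this level and receives the full 5/24.
Widad predeceased; the 5/24 allotted to Widad's branch passes to Widad's issue by representation.
The 5/24 is divided into 2 equal shares of 5/48 among Yasmin, Umar.
Yasmin is living and takes 5/48.
Umar predeceased; the 5/48 allotted to Umar's branch passes to Umar's issue by representation.
The 5/48 is divided into 4 equal shares of 5/192 among Rashida, Layth, Jamal, Maysoon.
Rashida is living and takes 5/192.
Layth is living and takes 5/192.
Jamal is living and takes 5/192.
Maysoon is living and takes 5/192.

Amira 5/24; Dalia 5/24; Jamal 5/192; Layth 5/192; Maysoon 5/192; Rashida 5/192; Yasmin 5/48; Zuhair 3/8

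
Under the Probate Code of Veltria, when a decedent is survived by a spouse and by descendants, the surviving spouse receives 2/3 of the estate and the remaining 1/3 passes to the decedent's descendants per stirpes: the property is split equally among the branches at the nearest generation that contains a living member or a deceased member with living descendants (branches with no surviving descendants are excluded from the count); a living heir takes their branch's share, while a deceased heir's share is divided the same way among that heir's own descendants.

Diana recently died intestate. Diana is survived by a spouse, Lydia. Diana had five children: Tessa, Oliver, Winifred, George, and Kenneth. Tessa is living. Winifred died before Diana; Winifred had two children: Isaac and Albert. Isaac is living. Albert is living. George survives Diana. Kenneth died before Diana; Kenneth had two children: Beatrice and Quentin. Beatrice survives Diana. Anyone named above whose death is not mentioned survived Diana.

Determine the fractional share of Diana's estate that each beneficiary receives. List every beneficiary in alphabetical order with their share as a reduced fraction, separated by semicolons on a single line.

Lydia, as surviving spouse, takes 2/3.
The remaining 1/3 passes to Diana's descendants per stirpes.
The 1/3 is divided into 5 equal shares of 1/15 among Tessa, Oliver, Winifred, George, Kenneth.
Tessa is living and takes 1/15.
Oliver is living and takes 1/15.
Winifred predeceased; the 1/15 allotted to Winifred's branch passes to Winifred's issue by representation.
The 1/15 is divided into 2 equal shares of 1/30 among Isaac, Albert.
Isaac is living and takes 1/30.
Albert is living and takes 1/30.
George is living and takes 1/15.
Kenneth predeceased; the 1/15 allotted to Kenneth's branch passes to Kenneth's issue by representation.
The 1/15 is divided into 2 equal shares of 1/30 among Beatrice, Quentin.
Beatrice is living and takes 1/30.
Quentin is living and takes 1/30.

Albert 1/30; Beatrice 1/30; George 1/15; Isaac 1/30; Lydia 2/3; Oliver 1/15; Quentin 1/30; Tessa 1/15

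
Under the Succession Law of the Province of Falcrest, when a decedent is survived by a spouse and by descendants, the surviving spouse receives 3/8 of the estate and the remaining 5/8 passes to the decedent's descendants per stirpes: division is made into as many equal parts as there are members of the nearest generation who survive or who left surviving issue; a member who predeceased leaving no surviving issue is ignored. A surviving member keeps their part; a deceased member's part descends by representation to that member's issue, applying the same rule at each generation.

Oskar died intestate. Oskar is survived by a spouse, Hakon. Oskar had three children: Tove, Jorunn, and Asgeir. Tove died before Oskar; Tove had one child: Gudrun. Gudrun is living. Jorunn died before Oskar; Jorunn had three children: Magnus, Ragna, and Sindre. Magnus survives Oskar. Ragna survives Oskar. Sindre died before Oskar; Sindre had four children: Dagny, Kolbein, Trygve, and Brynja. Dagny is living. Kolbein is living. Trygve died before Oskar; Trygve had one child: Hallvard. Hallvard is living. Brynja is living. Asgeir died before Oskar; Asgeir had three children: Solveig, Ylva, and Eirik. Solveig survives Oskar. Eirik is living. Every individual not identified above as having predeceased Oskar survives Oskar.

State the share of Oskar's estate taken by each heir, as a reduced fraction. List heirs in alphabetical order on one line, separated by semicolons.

Hakon, as surviving spouse, takes 3/8.
The remaining 5/8 passes to Oskar's descendants per stirpes.
The 5/8 is divided into 3 equal shares of 5/24 among Tove, Jorunn, Asgeir.
Tove predeceased; the 5/24 allotted to Tove's branch passes to Tove's issue by representation.
Gudrun is the sole taker at this level and receives the full 5/24.
Jorunn predeceased; the 5/24 allotted to Jorunn's branch passes to Jorunn's issue by representation.
The 5/24 is divided into 3 equal shares of 5/72 among Magnus, Ragna, Sindre.
Magnus is living and takes 5/72.
Ragna is living and takes 5/72.
Sindre predeceased; the 5/72 allotted to Sindre's branch passes to Sindre's issue by representation.
The 5/72 is divided into 4 equal shares of 5/288 among Dagny, Kolbein, Trygve, Brynja.
Dagny is living and takes 5/288.
Kolbein is living and takes 5/288.
Trygve predeceased; the 5/288 allotted to Trygve's branch passes to Trygve's issue by representation.
Hallvard is the sole taker at this level and receives the full 5/288.
Brynja is living and takes 5/288.
Asgeir predeceased; the 5/24 allotted to Asgeir's branch passes to Asgeir's issue by representation.
The 5/24 is divided into 3 equal shares of 5/72 among Solveig, Ylva, Eirik.
Solveig is living and takes 5/72.
Ylva is living and takes 5/72.
Eirik is living and takes 5/72.

Brynja 5/288; Dagny 5/288; Eirik 5/72; Gudrun 5/24; Hakon 3/8; Hallvard 5/288; Kolbein 5/288; Magnus 5/72; Ragna 5/72; Solveig 5/72; Ylva 5/72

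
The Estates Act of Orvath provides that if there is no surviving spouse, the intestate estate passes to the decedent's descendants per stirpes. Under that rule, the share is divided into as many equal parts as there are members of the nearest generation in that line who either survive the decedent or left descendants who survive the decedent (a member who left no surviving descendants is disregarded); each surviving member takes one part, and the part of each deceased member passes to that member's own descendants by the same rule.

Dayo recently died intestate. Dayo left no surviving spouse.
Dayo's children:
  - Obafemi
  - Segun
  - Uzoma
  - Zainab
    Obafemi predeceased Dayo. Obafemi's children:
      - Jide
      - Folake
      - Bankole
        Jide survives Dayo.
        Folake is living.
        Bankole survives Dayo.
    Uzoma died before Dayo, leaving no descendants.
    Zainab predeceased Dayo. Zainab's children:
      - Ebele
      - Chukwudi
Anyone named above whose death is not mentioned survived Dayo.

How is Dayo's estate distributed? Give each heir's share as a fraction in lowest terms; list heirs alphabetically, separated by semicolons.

Bankole 1/9; Chukwudi 1/6; Ebele 1/6; Folake 1/9; Jide 1/9; Segun 1/3

There is no surviving spouse, so the entire estate passes to Dayo's descendants per stirpes.
Uzoma left no surviving issue, so that branch lapses and is disregarded.
The estate is divided into 3 equal shares of 1/3 among Obafemi, Segun, Zainab.
Obafemi predeceased; the 1/3 allotted to Obafemi's branch passes to Obafemi's issue by representation.
The 1/3 is divided into 3 equal shares of 1/9 among Jide, Folake, Bankole.
Jide is living and takes 1/9.
Folake is living and takes 1/9.
Bankole is living and takes 1/9.
Segun is living and takes 1/3.
Zainab predeceased; the 1/3 allotted to Zainab's branch passes to Zainab's issue by representation.
The 1/3 is divided into 2 equal shares of 1/6 among Ebele, Chukwudi.
Ebele is living and takes 1/6.
Chukwudi is living and takes 1/6.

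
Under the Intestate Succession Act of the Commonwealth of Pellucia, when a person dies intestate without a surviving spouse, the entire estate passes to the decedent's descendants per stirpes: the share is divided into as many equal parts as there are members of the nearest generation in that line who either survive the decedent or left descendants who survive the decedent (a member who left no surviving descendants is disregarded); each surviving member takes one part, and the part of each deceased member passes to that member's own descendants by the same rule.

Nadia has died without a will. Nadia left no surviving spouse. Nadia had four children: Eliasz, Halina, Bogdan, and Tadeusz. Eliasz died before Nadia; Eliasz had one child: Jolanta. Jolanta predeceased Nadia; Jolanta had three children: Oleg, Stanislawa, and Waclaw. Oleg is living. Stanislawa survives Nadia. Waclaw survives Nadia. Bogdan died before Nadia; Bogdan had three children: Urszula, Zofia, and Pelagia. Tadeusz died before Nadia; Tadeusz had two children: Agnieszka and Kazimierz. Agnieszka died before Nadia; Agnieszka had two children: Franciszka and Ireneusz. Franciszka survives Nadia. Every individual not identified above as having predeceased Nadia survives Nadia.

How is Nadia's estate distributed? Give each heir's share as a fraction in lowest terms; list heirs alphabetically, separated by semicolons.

There is no surviving spouse, so the entire estate passes to Nadia's descendants per stirpes.
The estate is divided into 4 equal shares of 1/4 among Eliasz, Halina, Bogdan, Tadeusz.
Eliasz predeceased; the 1/4 allotted to Eliasz's branch passes to Eliasz's issue by representation.
Jolanta's line is the sole branch at this level, so the full 1/4 passes to Jolanta's issue by representation.
The 1/4 is divided into 3 equal shares of 1/12 among Oleg, Stanislawa, Waclaw.
Oleg is living and takes 1/12.
Stanislawa is living and takes 1/12.
Waclaw is living and takes 1/12.
Halina is living and takes 1/4.
Bogdan predeceased; the 1/4 allotted to Bogdan's branch passes to Bogdan's issue by representation.
The 1/4 is divided into 3 equal shares of 1/12 among Urszula, Zofia, Pelagia.
Urszula is living and takes 1/12.
Zofia is living and takes 1/12.
Pelagia is living and takes 1/12.
Tadeusz predeceased; the 1/4 allotted to Tadeusz's branch passes to Tadeusz's issue by representation.
The 1/4 is divided into 2 equal shares of 1/8 among Agnieszka, Kazimierz.
Agnieszka predeceased; the 1/8 allotted to Agnieszka's branch passes to Agnieszka's issue by representation.
The 1/8 is divided into 2 equal shares of 1/16 among Franciszka, Ireneusz.
Franciszka is living and takes 1/16.
Ireneusz is living and takes 1/16.
Kazimierz is living and takes 1/8.

Franciszka 1/16; Halina 1/4; Ireneusz 1/16; Kazimierz 1/8; Oleg 1/12; Pelagia 1/12; Stanislawa 1/12; Urszula 1/12; Waclaw 1/12; Zofia 1/12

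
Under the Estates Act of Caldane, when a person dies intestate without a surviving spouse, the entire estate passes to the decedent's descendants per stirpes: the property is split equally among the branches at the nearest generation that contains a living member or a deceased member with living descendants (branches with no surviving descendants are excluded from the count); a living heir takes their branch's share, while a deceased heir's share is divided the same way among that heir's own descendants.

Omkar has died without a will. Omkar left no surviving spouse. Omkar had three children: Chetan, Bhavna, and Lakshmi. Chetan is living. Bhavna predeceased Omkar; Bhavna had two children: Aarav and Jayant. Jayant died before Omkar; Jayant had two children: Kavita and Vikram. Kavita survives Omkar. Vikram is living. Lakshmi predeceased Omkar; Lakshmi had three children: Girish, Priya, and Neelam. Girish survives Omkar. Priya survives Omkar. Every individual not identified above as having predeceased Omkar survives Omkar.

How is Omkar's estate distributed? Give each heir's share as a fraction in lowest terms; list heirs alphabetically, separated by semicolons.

Aarav 1/6; Chetan 1/3; Girish 1/9; Kavita 1/12; Neelam 1/9; Priya 1/9; Vikram 1/12

There is no surviving spouse, so the entire estate passes to Omkar's descendants per stirpes.
The estate is divided into 3 equal shares of 1/3 among Chetan, Bhavna, Lakshmi.
Chetan is living and takes 1/3.
Bhavna predeceased; the 1/3 allotted to Bhavna's branch passes to Bhavna's issue by representation.
The 1/3 is divided into 2 equal shares of 1/6 among Aarav, Jayant.
Aarav is living and takes 1/6.
Jayant predeceased; the 1/6 allotted to Jayant's branch passes to Jayant's issue by representation.
The 1/6 is divided into 2 equal shares of 1/12 among Kavita, Vikram.
Kavita is living and takes 1/12.
Vikram is living and takes 1/12.
Lakshmi predeceased; the 1/3 allotted to Lakshmi's branch passes to Lakshmi's issue by representation.
The 1/3 is divided into 3 equal shares of 1/9 among Girish, Priya, Neelam.
Girish is living and takes 1/9.
Priya is living and takes 1/9.
Neelam is living and takes 1/9.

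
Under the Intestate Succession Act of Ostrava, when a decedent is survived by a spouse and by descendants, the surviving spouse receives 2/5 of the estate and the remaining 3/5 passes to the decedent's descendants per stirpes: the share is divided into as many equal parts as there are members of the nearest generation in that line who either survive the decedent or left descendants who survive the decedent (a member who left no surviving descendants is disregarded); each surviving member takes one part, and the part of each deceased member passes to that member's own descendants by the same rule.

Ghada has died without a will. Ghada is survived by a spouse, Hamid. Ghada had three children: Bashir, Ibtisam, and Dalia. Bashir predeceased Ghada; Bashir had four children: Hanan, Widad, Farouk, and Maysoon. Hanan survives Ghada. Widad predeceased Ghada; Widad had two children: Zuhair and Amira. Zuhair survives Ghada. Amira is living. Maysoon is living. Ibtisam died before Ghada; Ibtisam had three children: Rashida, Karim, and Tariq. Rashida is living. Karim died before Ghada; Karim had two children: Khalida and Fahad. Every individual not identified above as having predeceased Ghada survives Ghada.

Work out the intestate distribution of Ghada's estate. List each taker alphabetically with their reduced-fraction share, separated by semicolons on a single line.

Amira 1/40; Dalia 1/5; Fahad 1/30; Farouk 1/20; Hamid 2/5; Hanan 1/20; Khalida 1/30; Maysoon 1/20; Rashida 1/15; Tariq 1/15; Zuhair 1/40

Hamid, as surviving spouse, takes 2/5.
The remaining 3/5 passes to Ghada's descendants per stirpes.
The 3/5 is divided into 3 equal shares of 1/5 among Bashir, Ibtisam, Dalia.
Bashir predeceased; the 1/5 allotted to Bashir's branch passes to Bashir's issue by representation.
The 1/5 is divided into 4 equal shares of 1/20 among Hanan, Widad, Farouk, Maysoon.
Hanan is living and takes 1/20.
Widad predeceased; the 1/20 allotted to Widad's branch passes to Widad's issue by representation.
The 1/20 is divided into 2 equal shares of 1/40 among Zuhair, Amira.
Zuhair is living and takes 1/40.
Amira is living and takes 1/40.
Farouk is living and takes 1/20.
Maysoon is living and takes 1/20.
Ibtisam predeceased; the 1/5 allotted to Ibtisam's branch passes to Ibtisam's issue by representation.
The 1/5 is divided into 3 equal shares of 1/15 among Rashida, Karim, Tariq.
Rashida is living and takes 1/15.
Karim predeceased; the 1/15 allotted to Karim's branch passes to Karim's issue by representation.
The 1/15 is divided into 2 equal shares of 1/30 among Khalida, Fahad.
Khalida is living and takes 1/30.
Fahad is living and takes 1/30.
Tariq is living and takes 1/15.
Dalia is living and takes 1/5.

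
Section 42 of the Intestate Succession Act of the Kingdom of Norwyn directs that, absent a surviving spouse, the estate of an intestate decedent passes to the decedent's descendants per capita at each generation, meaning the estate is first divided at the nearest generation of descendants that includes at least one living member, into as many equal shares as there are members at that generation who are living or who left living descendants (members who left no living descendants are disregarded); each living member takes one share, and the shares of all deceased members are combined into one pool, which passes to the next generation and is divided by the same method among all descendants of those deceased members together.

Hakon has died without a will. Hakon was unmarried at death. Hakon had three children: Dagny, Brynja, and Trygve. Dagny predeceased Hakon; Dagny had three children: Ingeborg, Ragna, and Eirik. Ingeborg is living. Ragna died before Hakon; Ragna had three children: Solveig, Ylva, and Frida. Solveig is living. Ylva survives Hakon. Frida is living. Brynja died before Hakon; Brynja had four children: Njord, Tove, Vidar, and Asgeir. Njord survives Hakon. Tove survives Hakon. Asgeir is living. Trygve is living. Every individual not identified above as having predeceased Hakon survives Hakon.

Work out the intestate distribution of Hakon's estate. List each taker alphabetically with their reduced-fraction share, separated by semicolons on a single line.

There is no surviving spouse, so the entire estate passes to Hakon's descendants per capita at each generation.
At generation 1 (Dagny, Brynja, Trygve) there are 3 shares of (1)/3 = 1/3 each.
Living: Trygve — each takes 1/3.
Deceased: Dagny and Brynja. Their combined 2/3 is pooled and carried to generation 2.
At generation 2 (Ingeborg, Ragna, Eirik, Njord, Tove, Vidar, Asgeir) there are 7 shares of (2/3)/7 = 2/21 each.
Living: Ingeborg, Eirik, Njord, Tove, Vidar, and Asgeir — each takes 2/21.
Deceased: Ragna. That 2/21 share is carried to generation 3.
At generation 3 (Solveig, Ylva, Frida) there are 3 shares of (2/21)/3 = 2/63 each.
Living: Solveig, Ylva, and Frida — each takes 2/63.

Asgeir 2/21; Eirik 2/21; Frida 2/63; Ingeborg 2/21; Njord 2/21; Solveig 2/63; Tove 2/21; Trygve 1/3; Vidar 2/21; Ylva 2/63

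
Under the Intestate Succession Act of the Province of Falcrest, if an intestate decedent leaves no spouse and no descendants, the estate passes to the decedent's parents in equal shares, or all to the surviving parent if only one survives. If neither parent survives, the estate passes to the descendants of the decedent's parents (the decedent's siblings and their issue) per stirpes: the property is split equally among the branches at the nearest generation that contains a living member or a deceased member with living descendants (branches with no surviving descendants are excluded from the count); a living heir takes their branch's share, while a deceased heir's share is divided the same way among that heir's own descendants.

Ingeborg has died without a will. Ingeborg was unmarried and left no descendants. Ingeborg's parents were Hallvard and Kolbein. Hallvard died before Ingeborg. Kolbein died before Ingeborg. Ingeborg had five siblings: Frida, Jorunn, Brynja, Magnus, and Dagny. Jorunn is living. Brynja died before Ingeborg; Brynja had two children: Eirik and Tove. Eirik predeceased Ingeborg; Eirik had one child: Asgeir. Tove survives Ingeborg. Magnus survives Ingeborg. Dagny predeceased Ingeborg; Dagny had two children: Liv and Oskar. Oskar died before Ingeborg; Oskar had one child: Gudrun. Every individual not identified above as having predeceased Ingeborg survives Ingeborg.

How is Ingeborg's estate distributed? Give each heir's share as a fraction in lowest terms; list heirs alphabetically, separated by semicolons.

Neither parent survives and there are no descendants, so the estate passes to Ingeborg's siblings and their issue per stirpes.
The estate is divided into 5 equal shares of 1/5 among Frida, Jorunn, Brynja, Magnus, Dagny.
Frida is living and takes 1/5.
Jorunn is living and takes 1/5.
Brynja predeceased; the 1/5 allotted to Brynja's branch passes to Brynja's issue by representation.
The 1/5 is divided into 2 equal shares of 1/10 among Eirik, Tove.
Eirik predeceased; the 1/10 allotted to Eirik's branch passes to Eirik's issue by representation.
Asgeir is the sole taker at this level and receives the full 1/10.
Tove is living and takes 1/10.
Magnus is living and takes 1/5.
Dagny predeceased; the 1/5 allotted to Dagny's branch passes to Dagny's issue by representation.
The 1/5 is divided into 2 equal shares of 1/10 among Liv, Oskar.
Liv is living and takes 1/10.
Oskar predeceased; the 1/10 allotted to Oskar's branch passes to Oskar's issue by representation.
Gudrun is the sole taker at this level and receives the full 1/10.

Asgeir 1/10; Frida 1/5; Gudrun 1/10; Jorunn 1/5; Liv 1/10; Magnus 1/5; Tove 1/10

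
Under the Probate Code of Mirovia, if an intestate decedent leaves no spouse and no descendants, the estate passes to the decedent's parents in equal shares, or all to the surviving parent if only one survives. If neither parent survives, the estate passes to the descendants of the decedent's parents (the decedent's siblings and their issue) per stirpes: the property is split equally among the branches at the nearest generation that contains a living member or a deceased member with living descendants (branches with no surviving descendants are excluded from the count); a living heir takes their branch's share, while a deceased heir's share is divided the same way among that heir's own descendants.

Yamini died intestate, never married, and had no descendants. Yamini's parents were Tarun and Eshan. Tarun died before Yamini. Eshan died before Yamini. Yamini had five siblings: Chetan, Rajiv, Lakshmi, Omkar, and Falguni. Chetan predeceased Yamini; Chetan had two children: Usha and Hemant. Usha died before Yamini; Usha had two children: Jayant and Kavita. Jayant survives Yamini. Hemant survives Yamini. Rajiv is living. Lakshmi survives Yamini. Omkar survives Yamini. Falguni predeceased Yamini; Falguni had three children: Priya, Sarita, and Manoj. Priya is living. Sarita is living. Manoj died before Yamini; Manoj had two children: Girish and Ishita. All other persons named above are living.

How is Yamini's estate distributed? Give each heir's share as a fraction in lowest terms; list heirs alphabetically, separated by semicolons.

Girish 1/30; Hemant 1/10; Ishita 1/30; Jayant 1/20; Kavita 1/20; Lakshmi 1/5; Omkar 1/5; Priya 1/15; Rajiv 1/5; Sarita 1/15

Neither parent survives and there are no descendants, so the estate passes to Yamini's siblings and their issue per stirpes.
The estate is divided into 5 equal shares of 1/5 among Chetan, Rajiv, Lakshmi, Omkar, Falguni.
Chetan predeceased; the 1/5 allotted to Chetan's branch passes to Chetan's issue by representation.
The 1/5 is divided into 2 equal shares of 1/10 among Usha, Hemant.
Usha predeceased; the 1/10 allotted to Usha's branch passes to Usha's issue by representation.
The 1/10 is divided into 2 equal shares of 1/20 among Jayant, Kavita.
Jayant is living and takes 1/20.
Kavita is living and takes 1/20.
Hemant is living and takes 1/10.
Rajiv is living and takes 1/5.
Lakshmi is living and takes 1/5.
Omkar is living and takes 1/5.
Falguni predeceased; the 1/5 allotted to Falguni's branch passes to Falguni's issue by representation.
The 1/5 is divided into 3 equal shares of 1/15 among Priya, Sarita, Manoj.
Priya is living and takes 1/15.
Sarita is living and takes 1/15.
Manoj predeceased; the 1/15 allotted to Manoj's branch passes to Manoj's issue by representation.
The 1/15 is divided into 2 equal shares of 1/30 among Girish, Ishita.
Girish is living and takes 1/30.
Ishita is living and takes 1/30.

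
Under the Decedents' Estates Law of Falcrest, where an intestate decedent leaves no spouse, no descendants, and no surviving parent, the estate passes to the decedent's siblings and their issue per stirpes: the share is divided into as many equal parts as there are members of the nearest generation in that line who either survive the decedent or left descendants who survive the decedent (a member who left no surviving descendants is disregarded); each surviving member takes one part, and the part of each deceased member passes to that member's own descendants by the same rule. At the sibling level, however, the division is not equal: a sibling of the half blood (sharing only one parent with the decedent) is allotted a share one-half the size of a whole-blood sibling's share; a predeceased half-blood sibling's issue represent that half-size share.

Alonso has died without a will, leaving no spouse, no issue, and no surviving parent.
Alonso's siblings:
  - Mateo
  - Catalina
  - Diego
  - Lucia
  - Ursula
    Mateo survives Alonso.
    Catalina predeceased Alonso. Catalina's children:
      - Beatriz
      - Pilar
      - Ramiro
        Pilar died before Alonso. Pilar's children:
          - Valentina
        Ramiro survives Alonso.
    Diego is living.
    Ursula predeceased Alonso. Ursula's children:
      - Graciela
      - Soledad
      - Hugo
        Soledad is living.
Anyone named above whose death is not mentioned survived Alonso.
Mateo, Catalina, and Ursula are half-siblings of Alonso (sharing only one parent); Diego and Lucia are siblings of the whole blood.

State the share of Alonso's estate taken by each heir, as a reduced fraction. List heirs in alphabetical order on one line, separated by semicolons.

No spouse, descendants, or parent survives, so the estate passes to Alonso's siblings per stirpes.
Half-blood siblings count for one-half the weight of whole-blood siblings at the initial division.
Dividing 1 in proportion to weights (total weight 7/2): Mateo (weight 1/2) → 1/7; Catalina (weight 1/2) → 1/7; Diego (weight 1) → 2/7; Lucia (weight 1) → 2/7; Ursula (weight 1/2) → 1/7.
Mateo is living and takes 1/7.
Catalina predeceased; the 1/7 allotted to Catalina's branch passes to Catalina's issue by representation.
The 1/7 is divided into 3 equal shares of 1/21 among Beatriz, Pilar, Ramiro.
Beatriz is living and takes 1/21.
Pilar predeceased; the 1/21 allotted to Pilar's branch passes to Pilar's issue by representation.
Valentina is the sole taker at this level and receives the full 1/21.
Ramiro is living and takes 1/21.
Diego is living and takes 2/7.
Lucia is living and takes 2/7.
Ursula predeceased; the 1/7 allotted to Ursula's branch passes to Ursula's issue by representation.
The 1/7 is divided into 3 equal shares of 1/21 among Graciela, Soledad, Hugo.
Graciela is living and takes 1/21.
Soledad is living and takes 1/21.
Hugo is living and takes 1/21.

Beatriz 1/21; Diego 2/7; Graciela 1/21; Hugo 1/21; Lucia 2/7; Mateo 1/7; Ramiro 1/21; Soledad 1/21; Valentina 1/21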